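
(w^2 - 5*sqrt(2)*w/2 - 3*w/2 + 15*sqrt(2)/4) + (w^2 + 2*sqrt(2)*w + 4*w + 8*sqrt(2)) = 2*w^2 - sqrt(2)*w/2 + 5*w/2 + 47*sqrt(2)/4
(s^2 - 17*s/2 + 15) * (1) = s^2 - 17*s/2 + 15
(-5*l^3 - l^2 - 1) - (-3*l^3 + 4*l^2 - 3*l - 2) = -2*l^3 - 5*l^2 + 3*l + 1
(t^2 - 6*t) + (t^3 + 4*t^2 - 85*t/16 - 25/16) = t^3 + 5*t^2 - 181*t/16 - 25/16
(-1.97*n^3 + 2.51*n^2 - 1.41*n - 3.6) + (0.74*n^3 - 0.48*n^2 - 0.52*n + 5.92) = -1.23*n^3 + 2.03*n^2 - 1.93*n + 2.32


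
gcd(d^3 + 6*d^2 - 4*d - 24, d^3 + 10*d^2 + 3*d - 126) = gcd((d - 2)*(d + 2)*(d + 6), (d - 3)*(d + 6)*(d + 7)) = d + 6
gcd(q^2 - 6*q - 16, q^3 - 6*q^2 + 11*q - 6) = 1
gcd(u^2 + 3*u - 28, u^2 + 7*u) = u + 7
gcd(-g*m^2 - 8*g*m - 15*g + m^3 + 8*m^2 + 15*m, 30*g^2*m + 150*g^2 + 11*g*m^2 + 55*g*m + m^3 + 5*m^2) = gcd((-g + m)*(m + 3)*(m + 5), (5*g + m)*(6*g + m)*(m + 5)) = m + 5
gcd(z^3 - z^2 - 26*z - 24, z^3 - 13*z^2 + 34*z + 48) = z^2 - 5*z - 6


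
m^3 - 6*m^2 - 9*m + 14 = (m - 7)*(m - 1)*(m + 2)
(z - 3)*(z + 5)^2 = z^3 + 7*z^2 - 5*z - 75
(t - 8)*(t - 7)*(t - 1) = t^3 - 16*t^2 + 71*t - 56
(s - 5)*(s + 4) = s^2 - s - 20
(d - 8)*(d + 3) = d^2 - 5*d - 24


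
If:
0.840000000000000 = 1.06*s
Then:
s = 0.79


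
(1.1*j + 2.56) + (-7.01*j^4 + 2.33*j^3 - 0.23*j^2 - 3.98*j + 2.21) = -7.01*j^4 + 2.33*j^3 - 0.23*j^2 - 2.88*j + 4.77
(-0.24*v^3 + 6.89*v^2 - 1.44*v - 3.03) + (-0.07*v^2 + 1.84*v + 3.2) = -0.24*v^3 + 6.82*v^2 + 0.4*v + 0.17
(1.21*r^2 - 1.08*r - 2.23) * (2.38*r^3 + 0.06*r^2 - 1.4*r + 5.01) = 2.8798*r^5 - 2.4978*r^4 - 7.0662*r^3 + 7.4403*r^2 - 2.2888*r - 11.1723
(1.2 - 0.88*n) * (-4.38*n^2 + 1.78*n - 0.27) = 3.8544*n^3 - 6.8224*n^2 + 2.3736*n - 0.324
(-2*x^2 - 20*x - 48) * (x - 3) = -2*x^3 - 14*x^2 + 12*x + 144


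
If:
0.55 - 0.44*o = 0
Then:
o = 1.25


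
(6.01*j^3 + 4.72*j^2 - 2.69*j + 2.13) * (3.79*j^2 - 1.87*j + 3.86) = 22.7779*j^5 + 6.6501*j^4 + 4.1771*j^3 + 31.3222*j^2 - 14.3665*j + 8.2218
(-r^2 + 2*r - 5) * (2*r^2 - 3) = -2*r^4 + 4*r^3 - 7*r^2 - 6*r + 15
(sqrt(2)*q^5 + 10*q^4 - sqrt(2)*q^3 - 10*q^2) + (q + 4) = sqrt(2)*q^5 + 10*q^4 - sqrt(2)*q^3 - 10*q^2 + q + 4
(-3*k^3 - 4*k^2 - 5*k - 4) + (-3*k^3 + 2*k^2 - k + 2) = -6*k^3 - 2*k^2 - 6*k - 2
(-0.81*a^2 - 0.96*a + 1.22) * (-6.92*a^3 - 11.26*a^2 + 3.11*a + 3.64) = 5.6052*a^5 + 15.7638*a^4 - 0.151899999999999*a^3 - 19.6712*a^2 + 0.299799999999999*a + 4.4408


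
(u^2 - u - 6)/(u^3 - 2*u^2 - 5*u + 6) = 1/(u - 1)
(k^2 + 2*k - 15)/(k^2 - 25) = (k - 3)/(k - 5)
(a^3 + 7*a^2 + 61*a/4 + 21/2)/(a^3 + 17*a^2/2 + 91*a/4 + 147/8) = 2*(a + 2)/(2*a + 7)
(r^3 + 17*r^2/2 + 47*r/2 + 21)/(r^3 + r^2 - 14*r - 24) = (r + 7/2)/(r - 4)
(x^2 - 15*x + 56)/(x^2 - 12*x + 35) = (x - 8)/(x - 5)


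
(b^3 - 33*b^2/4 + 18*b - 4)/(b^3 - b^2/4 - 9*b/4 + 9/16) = 4*(b^2 - 8*b + 16)/(4*b^2 - 9)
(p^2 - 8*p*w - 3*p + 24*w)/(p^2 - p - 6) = (p - 8*w)/(p + 2)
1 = 1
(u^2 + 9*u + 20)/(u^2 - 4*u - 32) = (u + 5)/(u - 8)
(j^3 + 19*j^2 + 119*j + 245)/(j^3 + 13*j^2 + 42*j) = (j^2 + 12*j + 35)/(j*(j + 6))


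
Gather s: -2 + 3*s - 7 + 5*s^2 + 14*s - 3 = 5*s^2 + 17*s - 12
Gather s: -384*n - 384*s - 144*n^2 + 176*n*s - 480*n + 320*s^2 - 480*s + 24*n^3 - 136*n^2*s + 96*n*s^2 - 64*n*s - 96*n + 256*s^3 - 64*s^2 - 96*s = 24*n^3 - 144*n^2 - 960*n + 256*s^3 + s^2*(96*n + 256) + s*(-136*n^2 + 112*n - 960)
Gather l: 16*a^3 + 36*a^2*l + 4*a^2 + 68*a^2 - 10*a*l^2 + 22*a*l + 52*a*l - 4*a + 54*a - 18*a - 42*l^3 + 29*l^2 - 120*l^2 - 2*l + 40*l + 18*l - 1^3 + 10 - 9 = 16*a^3 + 72*a^2 + 32*a - 42*l^3 + l^2*(-10*a - 91) + l*(36*a^2 + 74*a + 56)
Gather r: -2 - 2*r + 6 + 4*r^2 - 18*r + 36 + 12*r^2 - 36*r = 16*r^2 - 56*r + 40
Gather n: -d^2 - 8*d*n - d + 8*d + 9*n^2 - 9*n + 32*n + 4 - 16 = -d^2 + 7*d + 9*n^2 + n*(23 - 8*d) - 12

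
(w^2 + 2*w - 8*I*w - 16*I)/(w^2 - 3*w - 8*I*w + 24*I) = (w + 2)/(w - 3)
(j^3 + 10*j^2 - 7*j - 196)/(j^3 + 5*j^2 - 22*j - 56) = (j + 7)/(j + 2)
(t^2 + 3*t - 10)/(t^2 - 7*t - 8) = (-t^2 - 3*t + 10)/(-t^2 + 7*t + 8)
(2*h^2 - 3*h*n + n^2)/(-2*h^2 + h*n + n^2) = (-2*h + n)/(2*h + n)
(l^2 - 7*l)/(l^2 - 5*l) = (l - 7)/(l - 5)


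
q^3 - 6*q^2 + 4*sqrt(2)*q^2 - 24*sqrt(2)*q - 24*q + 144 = (q - 6)*(q - 2*sqrt(2))*(q + 6*sqrt(2))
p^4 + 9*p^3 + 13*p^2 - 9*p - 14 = (p - 1)*(p + 1)*(p + 2)*(p + 7)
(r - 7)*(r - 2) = r^2 - 9*r + 14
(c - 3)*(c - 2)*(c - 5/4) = c^3 - 25*c^2/4 + 49*c/4 - 15/2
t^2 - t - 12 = (t - 4)*(t + 3)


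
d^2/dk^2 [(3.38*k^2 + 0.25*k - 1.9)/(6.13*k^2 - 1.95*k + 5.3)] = (99.59411*k^3 - 1087.25358*k^2 + 87.5364*k + 304.0646)/(230.346397*k^6 - 219.824865*k^5 + 667.400685*k^4 - 387.536175*k^3 + 577.03485*k^2 - 164.3265*k + 148.877)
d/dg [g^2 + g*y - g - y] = 2*g + y - 1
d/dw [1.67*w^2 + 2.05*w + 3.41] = 3.34*w + 2.05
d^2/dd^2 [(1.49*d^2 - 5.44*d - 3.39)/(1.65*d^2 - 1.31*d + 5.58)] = (-23.17953*d^3 - 137.68623*d^2 + 344.48139*d + 64.04415)/(4.492125*d^6 - 10.699425*d^5 + 54.069345*d^4 - 74.615111*d^3 + 182.852694*d^2 - 122.366052*d + 173.741112)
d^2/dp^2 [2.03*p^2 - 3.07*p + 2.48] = 4.06000000000000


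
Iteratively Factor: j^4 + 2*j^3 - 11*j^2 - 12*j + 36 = (j + 3)*(j^3 - j^2 - 8*j + 12) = (j - 2)*(j + 3)*(j^2 + j - 6) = (j - 2)*(j + 3)^2*(j - 2)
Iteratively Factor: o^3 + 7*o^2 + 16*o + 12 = (o + 2)*(o^2 + 5*o + 6) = (o + 2)*(o + 3)*(o + 2)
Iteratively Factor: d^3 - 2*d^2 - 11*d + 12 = (d - 4)*(d^2 + 2*d - 3) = (d - 4)*(d + 3)*(d - 1)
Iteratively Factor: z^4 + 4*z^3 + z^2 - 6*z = (z)*(z^3 + 4*z^2 + z - 6) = z*(z + 3)*(z^2 + z - 2) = z*(z - 1)*(z + 3)*(z + 2)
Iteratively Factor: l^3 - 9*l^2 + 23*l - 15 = (l - 1)*(l^2 - 8*l + 15) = (l - 3)*(l - 1)*(l - 5)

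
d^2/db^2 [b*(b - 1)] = 2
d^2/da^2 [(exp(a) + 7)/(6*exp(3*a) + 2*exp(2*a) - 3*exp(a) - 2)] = (144*exp(6*a) + 2304*exp(5*a) + 1000*exp(4*a) + 22*exp(3*a) + 654*exp(2*a) + 169*exp(a) - 38)*exp(a)/(216*exp(9*a) + 216*exp(8*a) - 252*exp(7*a) - 424*exp(6*a) - 18*exp(5*a) + 246*exp(4*a) + 117*exp(3*a) - 30*exp(2*a) - 36*exp(a) - 8)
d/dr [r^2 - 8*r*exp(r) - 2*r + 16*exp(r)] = -8*r*exp(r) + 2*r + 8*exp(r) - 2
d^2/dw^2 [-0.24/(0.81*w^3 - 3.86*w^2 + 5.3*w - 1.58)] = ((1.1664*w - 1.8528)*(0.81*w^3 - 3.86*w^2 + 5.3*w - 1.58) - 0.24*(2.43*w^2 - 7.72*w + 5.3)*(4.86*w^2 - 15.44*w + 10.6))/(0.81*w^3 - 3.86*w^2 + 5.3*w - 1.58)^3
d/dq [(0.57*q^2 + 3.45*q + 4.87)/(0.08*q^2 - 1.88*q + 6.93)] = (-1.3476*q^2 + 7.121*q + 33.0641)/(0.0064*q^4 - 0.3008*q^3 + 4.6432*q^2 - 26.0568*q + 48.0249)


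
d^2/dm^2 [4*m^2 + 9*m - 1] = 8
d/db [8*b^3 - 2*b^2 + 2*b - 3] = 24*b^2 - 4*b + 2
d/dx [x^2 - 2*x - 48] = 2*x - 2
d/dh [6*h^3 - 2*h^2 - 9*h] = 18*h^2 - 4*h - 9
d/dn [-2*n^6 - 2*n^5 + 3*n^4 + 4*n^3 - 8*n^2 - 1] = 2*n*(-6*n^4 - 5*n^3 + 6*n^2 + 6*n - 8)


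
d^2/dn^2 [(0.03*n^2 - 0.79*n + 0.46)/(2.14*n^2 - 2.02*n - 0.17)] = (-4.44089209850063e-16*n^4 - 6.9764*n^3 + 12.70518*n^2 - 13.65534*n + 4.63297)/(9.800344*n^6 - 27.752376*n^5 + 23.860572*n^4 - 3.833152*n^3 - 1.895466*n^2 - 0.175134*n - 0.004913)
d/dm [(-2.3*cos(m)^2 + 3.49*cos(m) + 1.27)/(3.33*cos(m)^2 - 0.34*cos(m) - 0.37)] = (10.8397*cos(m)^2 + 6.7562*cos(m) + 0.8595)*sin(m)/(11.0889*cos(m)^4 - 2.2644*cos(m)^3 - 2.3486*cos(m)^2 + 0.2516*cos(m) + 0.1369)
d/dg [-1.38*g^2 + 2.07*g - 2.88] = 2.07 - 2.76*g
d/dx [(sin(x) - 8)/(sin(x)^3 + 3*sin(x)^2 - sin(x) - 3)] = (-2*sin(x)^3 + 21*sin(x)^2 + 48*sin(x) - 11)/((sin(x) + 3)^2*cos(x)^3)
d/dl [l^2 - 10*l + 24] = 2*l - 10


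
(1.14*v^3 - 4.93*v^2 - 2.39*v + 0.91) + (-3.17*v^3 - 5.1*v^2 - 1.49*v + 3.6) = -2.03*v^3 - 10.03*v^2 - 3.88*v + 4.51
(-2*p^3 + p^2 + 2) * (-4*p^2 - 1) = 8*p^5 - 4*p^4 + 2*p^3 - 9*p^2 - 2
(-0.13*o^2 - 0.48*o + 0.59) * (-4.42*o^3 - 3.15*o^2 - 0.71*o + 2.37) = 0.5746*o^5 + 2.5311*o^4 - 1.0035*o^3 - 1.8258*o^2 - 1.5565*o + 1.3983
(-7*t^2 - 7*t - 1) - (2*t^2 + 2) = -9*t^2 - 7*t - 3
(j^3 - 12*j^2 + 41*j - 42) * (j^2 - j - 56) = j^5 - 13*j^4 - 3*j^3 + 589*j^2 - 2254*j + 2352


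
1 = 1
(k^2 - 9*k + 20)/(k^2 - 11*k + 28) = (k - 5)/(k - 7)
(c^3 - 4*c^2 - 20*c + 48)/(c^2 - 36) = (c^2 + 2*c - 8)/(c + 6)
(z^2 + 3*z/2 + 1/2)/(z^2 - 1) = (z + 1/2)/(z - 1)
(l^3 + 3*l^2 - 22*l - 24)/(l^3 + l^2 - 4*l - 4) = (l^2 + 2*l - 24)/(l^2 - 4)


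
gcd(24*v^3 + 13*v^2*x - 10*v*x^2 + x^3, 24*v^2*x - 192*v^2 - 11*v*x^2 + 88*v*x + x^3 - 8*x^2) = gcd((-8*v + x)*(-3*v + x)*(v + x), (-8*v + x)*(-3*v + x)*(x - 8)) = 24*v^2 - 11*v*x + x^2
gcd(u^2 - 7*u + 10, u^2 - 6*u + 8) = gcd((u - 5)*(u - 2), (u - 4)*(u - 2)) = u - 2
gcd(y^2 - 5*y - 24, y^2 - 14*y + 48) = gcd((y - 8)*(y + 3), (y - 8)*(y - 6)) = y - 8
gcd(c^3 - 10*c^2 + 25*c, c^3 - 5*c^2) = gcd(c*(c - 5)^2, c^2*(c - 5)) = c^2 - 5*c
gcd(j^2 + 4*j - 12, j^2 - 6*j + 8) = j - 2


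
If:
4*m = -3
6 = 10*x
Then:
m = -3/4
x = 3/5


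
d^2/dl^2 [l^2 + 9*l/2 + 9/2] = 2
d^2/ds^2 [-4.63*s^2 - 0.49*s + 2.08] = -9.26000000000000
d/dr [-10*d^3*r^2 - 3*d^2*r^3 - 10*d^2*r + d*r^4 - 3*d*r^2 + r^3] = -20*d^3*r - 9*d^2*r^2 - 10*d^2 + 4*d*r^3 - 6*d*r + 3*r^2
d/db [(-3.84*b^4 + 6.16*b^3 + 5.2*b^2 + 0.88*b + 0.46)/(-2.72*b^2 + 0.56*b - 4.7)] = (20.8896*b^5 - 23.2064*b^4 + 79.0912*b^3 - 81.5504*b^2 - 46.3776*b - 4.3936)/(7.3984*b^4 - 3.0464*b^3 + 25.8816*b^2 - 5.264*b + 22.09)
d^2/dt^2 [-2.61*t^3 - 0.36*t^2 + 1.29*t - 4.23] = -15.66*t - 0.72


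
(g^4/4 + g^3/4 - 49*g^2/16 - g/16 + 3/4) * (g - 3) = g^5/4 - g^4/2 - 61*g^3/16 + 73*g^2/8 + 15*g/16 - 9/4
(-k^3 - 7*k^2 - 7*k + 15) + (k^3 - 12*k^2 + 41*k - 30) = -19*k^2 + 34*k - 15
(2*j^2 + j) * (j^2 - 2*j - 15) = 2*j^4 - 3*j^3 - 32*j^2 - 15*j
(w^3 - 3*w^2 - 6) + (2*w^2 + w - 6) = w^3 - w^2 + w - 12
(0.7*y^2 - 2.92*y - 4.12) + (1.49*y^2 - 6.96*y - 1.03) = 2.19*y^2 - 9.88*y - 5.15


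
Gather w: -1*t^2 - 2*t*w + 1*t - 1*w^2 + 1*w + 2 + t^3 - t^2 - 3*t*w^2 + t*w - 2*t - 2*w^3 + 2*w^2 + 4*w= t^3 - 2*t^2 - t - 2*w^3 + w^2*(1 - 3*t) + w*(5 - t) + 2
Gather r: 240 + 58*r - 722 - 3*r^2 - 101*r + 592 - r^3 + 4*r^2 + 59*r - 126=-r^3 + r^2 + 16*r - 16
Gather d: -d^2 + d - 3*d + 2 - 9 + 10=-d^2 - 2*d + 3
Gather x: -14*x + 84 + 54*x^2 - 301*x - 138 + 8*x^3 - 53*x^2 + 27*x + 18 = 8*x^3 + x^2 - 288*x - 36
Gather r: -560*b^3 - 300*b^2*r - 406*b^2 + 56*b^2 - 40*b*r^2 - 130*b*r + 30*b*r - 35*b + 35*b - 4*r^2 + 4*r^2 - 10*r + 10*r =-560*b^3 - 350*b^2 - 40*b*r^2 + r*(-300*b^2 - 100*b)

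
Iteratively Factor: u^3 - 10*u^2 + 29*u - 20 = (u - 5)*(u^2 - 5*u + 4) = (u - 5)*(u - 1)*(u - 4)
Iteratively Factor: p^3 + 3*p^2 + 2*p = (p + 1)*(p^2 + 2*p) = p*(p + 1)*(p + 2)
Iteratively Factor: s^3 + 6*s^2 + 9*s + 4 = (s + 4)*(s^2 + 2*s + 1) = (s + 1)*(s + 4)*(s + 1)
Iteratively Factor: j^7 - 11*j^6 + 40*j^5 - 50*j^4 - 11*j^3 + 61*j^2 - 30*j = (j - 3)*(j^6 - 8*j^5 + 16*j^4 - 2*j^3 - 17*j^2 + 10*j) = (j - 3)*(j - 2)*(j^5 - 6*j^4 + 4*j^3 + 6*j^2 - 5*j) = (j - 3)*(j - 2)*(j + 1)*(j^4 - 7*j^3 + 11*j^2 - 5*j) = (j - 3)*(j - 2)*(j - 1)*(j + 1)*(j^3 - 6*j^2 + 5*j) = j*(j - 3)*(j - 2)*(j - 1)*(j + 1)*(j^2 - 6*j + 5) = j*(j - 5)*(j - 3)*(j - 2)*(j - 1)*(j + 1)*(j - 1)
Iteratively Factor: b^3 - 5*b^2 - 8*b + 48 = (b - 4)*(b^2 - b - 12) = (b - 4)^2*(b + 3)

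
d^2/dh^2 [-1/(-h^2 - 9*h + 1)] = 2*(-h^2 - 9*h + (2*h + 9)^2 + 1)/(h^2 + 9*h - 1)^3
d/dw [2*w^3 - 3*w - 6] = 6*w^2 - 3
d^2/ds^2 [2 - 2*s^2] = -4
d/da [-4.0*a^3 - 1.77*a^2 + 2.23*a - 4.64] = -12.0*a^2 - 3.54*a + 2.23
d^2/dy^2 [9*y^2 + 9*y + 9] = 18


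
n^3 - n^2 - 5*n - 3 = (n - 3)*(n + 1)^2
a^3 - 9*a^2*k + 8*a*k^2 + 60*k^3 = (a - 6*k)*(a - 5*k)*(a + 2*k)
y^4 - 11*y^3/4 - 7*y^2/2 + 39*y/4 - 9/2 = (y - 3)*(y - 1)*(y - 3/4)*(y + 2)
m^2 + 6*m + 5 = (m + 1)*(m + 5)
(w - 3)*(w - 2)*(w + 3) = w^3 - 2*w^2 - 9*w + 18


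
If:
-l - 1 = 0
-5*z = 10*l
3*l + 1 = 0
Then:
No Solution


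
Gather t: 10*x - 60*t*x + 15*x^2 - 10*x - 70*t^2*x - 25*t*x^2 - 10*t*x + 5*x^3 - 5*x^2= -70*t^2*x + t*(-25*x^2 - 70*x) + 5*x^3 + 10*x^2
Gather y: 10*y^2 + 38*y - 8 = 10*y^2 + 38*y - 8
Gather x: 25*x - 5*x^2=-5*x^2 + 25*x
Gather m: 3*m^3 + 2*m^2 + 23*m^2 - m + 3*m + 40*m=3*m^3 + 25*m^2 + 42*m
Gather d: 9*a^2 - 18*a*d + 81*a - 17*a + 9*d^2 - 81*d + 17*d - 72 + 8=9*a^2 + 64*a + 9*d^2 + d*(-18*a - 64) - 64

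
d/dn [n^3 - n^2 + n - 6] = 3*n^2 - 2*n + 1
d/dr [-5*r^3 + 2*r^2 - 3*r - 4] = -15*r^2 + 4*r - 3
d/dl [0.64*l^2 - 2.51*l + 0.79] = 1.28*l - 2.51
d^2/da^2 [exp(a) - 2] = exp(a)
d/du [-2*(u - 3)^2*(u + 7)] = -6*u^2 - 4*u + 66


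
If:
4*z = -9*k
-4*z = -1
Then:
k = -1/9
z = 1/4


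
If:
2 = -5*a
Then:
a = -2/5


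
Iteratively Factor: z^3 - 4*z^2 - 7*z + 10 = (z - 5)*(z^2 + z - 2) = (z - 5)*(z - 1)*(z + 2)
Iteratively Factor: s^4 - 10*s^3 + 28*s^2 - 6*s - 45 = (s - 3)*(s^3 - 7*s^2 + 7*s + 15) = (s - 3)^2*(s^2 - 4*s - 5) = (s - 3)^2*(s + 1)*(s - 5)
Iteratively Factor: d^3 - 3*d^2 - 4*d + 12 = (d - 2)*(d^2 - d - 6) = (d - 3)*(d - 2)*(d + 2)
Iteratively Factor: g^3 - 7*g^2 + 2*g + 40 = (g - 5)*(g^2 - 2*g - 8) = (g - 5)*(g + 2)*(g - 4)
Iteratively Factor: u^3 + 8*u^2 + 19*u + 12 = (u + 1)*(u^2 + 7*u + 12) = (u + 1)*(u + 3)*(u + 4)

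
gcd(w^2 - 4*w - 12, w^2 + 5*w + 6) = w + 2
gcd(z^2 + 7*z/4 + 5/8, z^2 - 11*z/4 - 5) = z + 5/4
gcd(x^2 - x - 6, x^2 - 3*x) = x - 3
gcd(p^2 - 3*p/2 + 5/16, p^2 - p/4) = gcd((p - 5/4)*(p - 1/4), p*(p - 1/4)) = p - 1/4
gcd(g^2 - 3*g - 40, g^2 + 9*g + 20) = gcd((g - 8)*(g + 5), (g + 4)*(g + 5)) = g + 5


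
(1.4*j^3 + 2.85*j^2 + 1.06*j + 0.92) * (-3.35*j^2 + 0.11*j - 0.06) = -4.69*j^5 - 9.3935*j^4 - 3.3215*j^3 - 3.1364*j^2 + 0.0376*j - 0.0552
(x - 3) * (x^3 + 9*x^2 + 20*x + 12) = x^4 + 6*x^3 - 7*x^2 - 48*x - 36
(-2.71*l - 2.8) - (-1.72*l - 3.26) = 0.46 - 0.99*l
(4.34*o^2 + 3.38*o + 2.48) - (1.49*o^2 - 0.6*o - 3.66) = 2.85*o^2 + 3.98*o + 6.14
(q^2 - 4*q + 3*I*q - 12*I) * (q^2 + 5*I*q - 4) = q^4 - 4*q^3 + 8*I*q^3 - 19*q^2 - 32*I*q^2 + 76*q - 12*I*q + 48*I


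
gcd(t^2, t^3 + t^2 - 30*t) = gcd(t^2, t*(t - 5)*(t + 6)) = t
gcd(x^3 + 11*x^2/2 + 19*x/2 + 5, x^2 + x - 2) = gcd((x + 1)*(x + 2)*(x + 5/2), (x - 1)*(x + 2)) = x + 2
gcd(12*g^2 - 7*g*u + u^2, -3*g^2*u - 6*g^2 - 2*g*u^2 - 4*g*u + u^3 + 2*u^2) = -3*g + u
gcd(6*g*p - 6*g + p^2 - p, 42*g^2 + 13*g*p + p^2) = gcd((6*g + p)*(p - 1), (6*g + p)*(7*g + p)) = 6*g + p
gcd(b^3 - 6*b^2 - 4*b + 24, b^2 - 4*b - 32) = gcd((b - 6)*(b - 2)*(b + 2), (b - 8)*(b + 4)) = 1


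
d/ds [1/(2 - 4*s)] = (2*s - 1)^(-2)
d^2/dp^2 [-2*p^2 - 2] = -4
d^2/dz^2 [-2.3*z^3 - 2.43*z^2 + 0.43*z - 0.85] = -13.8*z - 4.86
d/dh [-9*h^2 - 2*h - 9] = -18*h - 2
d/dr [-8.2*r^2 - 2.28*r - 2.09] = -16.4*r - 2.28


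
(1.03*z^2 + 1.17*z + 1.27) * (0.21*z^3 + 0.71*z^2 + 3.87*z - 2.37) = 0.2163*z^5 + 0.977*z^4 + 5.0835*z^3 + 2.9885*z^2 + 2.142*z - 3.0099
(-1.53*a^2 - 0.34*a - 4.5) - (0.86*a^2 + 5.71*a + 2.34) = -2.39*a^2 - 6.05*a - 6.84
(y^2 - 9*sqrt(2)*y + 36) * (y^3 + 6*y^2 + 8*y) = y^5 - 9*sqrt(2)*y^4 + 6*y^4 - 54*sqrt(2)*y^3 + 44*y^3 - 72*sqrt(2)*y^2 + 216*y^2 + 288*y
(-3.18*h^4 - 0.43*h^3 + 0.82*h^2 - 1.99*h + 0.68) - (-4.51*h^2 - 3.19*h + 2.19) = -3.18*h^4 - 0.43*h^3 + 5.33*h^2 + 1.2*h - 1.51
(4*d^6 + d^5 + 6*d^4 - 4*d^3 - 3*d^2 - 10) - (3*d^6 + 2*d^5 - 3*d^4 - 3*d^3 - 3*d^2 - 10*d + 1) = d^6 - d^5 + 9*d^4 - d^3 + 10*d - 11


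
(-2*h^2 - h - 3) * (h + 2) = -2*h^3 - 5*h^2 - 5*h - 6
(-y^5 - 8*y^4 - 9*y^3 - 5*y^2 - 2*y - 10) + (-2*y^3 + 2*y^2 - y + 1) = -y^5 - 8*y^4 - 11*y^3 - 3*y^2 - 3*y - 9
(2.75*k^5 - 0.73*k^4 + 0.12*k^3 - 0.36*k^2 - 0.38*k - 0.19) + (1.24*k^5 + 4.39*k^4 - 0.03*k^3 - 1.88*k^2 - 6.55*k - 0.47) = 3.99*k^5 + 3.66*k^4 + 0.09*k^3 - 2.24*k^2 - 6.93*k - 0.66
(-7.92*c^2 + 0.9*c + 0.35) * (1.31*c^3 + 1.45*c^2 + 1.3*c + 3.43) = -10.3752*c^5 - 10.305*c^4 - 8.5325*c^3 - 25.4881*c^2 + 3.542*c + 1.2005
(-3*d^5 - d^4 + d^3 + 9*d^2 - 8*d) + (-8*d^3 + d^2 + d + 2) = -3*d^5 - d^4 - 7*d^3 + 10*d^2 - 7*d + 2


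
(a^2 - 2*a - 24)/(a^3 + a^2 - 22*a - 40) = (a - 6)/(a^2 - 3*a - 10)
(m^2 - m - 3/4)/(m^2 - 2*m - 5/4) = (2*m - 3)/(2*m - 5)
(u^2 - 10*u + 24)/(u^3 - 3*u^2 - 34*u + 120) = (u - 6)/(u^2 + u - 30)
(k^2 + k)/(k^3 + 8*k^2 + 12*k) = (k + 1)/(k^2 + 8*k + 12)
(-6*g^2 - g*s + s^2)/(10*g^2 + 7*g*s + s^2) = (-3*g + s)/(5*g + s)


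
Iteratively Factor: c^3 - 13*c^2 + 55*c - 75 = (c - 5)*(c^2 - 8*c + 15) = (c - 5)*(c - 3)*(c - 5)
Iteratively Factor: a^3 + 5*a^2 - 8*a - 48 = (a - 3)*(a^2 + 8*a + 16) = (a - 3)*(a + 4)*(a + 4)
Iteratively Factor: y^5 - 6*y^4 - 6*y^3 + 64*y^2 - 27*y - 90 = (y + 1)*(y^4 - 7*y^3 + y^2 + 63*y - 90) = (y - 2)*(y + 1)*(y^3 - 5*y^2 - 9*y + 45) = (y - 5)*(y - 2)*(y + 1)*(y^2 - 9) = (y - 5)*(y - 3)*(y - 2)*(y + 1)*(y + 3)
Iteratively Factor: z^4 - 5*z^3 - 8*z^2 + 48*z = (z)*(z^3 - 5*z^2 - 8*z + 48) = z*(z + 3)*(z^2 - 8*z + 16) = z*(z - 4)*(z + 3)*(z - 4)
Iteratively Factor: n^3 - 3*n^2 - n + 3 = (n - 1)*(n^2 - 2*n - 3) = (n - 3)*(n - 1)*(n + 1)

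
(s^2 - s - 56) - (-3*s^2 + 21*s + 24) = 4*s^2 - 22*s - 80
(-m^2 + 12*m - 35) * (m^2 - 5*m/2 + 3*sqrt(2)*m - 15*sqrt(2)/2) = -m^4 - 3*sqrt(2)*m^3 + 29*m^3/2 - 65*m^2 + 87*sqrt(2)*m^2/2 - 195*sqrt(2)*m + 175*m/2 + 525*sqrt(2)/2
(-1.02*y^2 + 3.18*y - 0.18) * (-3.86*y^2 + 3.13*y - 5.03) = 3.9372*y^4 - 15.4674*y^3 + 15.7788*y^2 - 16.5588*y + 0.9054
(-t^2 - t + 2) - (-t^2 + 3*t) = 2 - 4*t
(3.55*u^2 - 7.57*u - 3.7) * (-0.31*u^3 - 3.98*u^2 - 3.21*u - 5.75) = -1.1005*u^5 - 11.7823*u^4 + 19.8801*u^3 + 18.6132*u^2 + 55.4045*u + 21.275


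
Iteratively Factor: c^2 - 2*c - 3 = (c + 1)*(c - 3)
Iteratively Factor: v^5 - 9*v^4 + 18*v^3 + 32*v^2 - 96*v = (v - 4)*(v^4 - 5*v^3 - 2*v^2 + 24*v) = v*(v - 4)*(v^3 - 5*v^2 - 2*v + 24) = v*(v - 4)^2*(v^2 - v - 6) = v*(v - 4)^2*(v + 2)*(v - 3)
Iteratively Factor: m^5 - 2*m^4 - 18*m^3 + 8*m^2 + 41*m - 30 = (m + 2)*(m^4 - 4*m^3 - 10*m^2 + 28*m - 15) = (m - 5)*(m + 2)*(m^3 + m^2 - 5*m + 3) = (m - 5)*(m - 1)*(m + 2)*(m^2 + 2*m - 3) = (m - 5)*(m - 1)*(m + 2)*(m + 3)*(m - 1)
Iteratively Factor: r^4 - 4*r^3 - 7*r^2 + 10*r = (r - 5)*(r^3 + r^2 - 2*r) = r*(r - 5)*(r^2 + r - 2) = r*(r - 5)*(r - 1)*(r + 2)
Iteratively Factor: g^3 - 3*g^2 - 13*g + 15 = (g - 5)*(g^2 + 2*g - 3) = (g - 5)*(g + 3)*(g - 1)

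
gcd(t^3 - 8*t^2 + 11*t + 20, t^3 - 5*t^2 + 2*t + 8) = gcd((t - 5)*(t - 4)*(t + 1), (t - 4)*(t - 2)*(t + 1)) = t^2 - 3*t - 4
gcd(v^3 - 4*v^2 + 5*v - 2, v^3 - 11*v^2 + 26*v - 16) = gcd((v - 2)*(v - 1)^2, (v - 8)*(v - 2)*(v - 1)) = v^2 - 3*v + 2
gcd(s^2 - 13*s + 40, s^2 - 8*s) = s - 8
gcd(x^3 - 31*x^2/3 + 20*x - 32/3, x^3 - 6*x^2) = 1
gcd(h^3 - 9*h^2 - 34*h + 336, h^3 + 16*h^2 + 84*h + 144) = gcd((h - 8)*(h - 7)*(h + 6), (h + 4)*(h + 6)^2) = h + 6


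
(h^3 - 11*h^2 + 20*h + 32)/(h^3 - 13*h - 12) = (h - 8)/(h + 3)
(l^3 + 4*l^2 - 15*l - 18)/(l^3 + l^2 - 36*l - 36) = (l - 3)/(l - 6)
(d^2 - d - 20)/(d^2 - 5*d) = (d + 4)/d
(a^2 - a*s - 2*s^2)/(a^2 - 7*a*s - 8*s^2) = (-a + 2*s)/(-a + 8*s)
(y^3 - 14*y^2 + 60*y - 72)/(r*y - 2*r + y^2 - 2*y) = (y^2 - 12*y + 36)/(r + y)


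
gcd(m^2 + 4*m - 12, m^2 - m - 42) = m + 6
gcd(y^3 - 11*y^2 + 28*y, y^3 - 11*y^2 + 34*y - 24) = y - 4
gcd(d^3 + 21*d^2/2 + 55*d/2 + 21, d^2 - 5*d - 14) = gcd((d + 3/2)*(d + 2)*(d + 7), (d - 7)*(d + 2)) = d + 2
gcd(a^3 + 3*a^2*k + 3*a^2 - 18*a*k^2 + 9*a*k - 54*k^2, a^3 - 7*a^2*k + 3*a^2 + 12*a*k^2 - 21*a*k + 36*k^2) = a^2 - 3*a*k + 3*a - 9*k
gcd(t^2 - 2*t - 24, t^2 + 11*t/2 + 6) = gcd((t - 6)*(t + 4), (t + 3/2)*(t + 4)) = t + 4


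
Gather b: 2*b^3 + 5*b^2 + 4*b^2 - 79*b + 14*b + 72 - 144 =2*b^3 + 9*b^2 - 65*b - 72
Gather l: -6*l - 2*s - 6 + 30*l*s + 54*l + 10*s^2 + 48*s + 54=l*(30*s + 48) + 10*s^2 + 46*s + 48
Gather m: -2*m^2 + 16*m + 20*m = -2*m^2 + 36*m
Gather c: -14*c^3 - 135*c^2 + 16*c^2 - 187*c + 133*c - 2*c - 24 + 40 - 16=-14*c^3 - 119*c^2 - 56*c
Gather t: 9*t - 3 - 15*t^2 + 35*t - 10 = -15*t^2 + 44*t - 13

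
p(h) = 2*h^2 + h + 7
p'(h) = 4*h + 1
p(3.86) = 40.66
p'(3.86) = 16.44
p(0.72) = 8.76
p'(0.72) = 3.88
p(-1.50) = 10.00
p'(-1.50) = -5.00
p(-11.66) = 267.25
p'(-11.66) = -45.64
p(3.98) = 42.66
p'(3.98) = 16.92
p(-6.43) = 83.26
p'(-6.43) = -24.72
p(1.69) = 14.40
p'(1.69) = 7.76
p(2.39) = 20.81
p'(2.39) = 10.56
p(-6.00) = 73.00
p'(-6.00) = -23.00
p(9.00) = 178.00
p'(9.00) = 37.00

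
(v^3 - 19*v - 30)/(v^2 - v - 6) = (v^2 - 2*v - 15)/(v - 3)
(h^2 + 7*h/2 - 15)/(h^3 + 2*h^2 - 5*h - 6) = (h^2 + 7*h/2 - 15)/(h^3 + 2*h^2 - 5*h - 6)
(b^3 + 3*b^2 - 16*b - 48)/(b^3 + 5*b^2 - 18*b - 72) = (b + 4)/(b + 6)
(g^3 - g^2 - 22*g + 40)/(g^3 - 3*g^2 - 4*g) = (g^2 + 3*g - 10)/(g*(g + 1))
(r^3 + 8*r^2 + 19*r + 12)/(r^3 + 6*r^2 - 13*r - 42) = (r^3 + 8*r^2 + 19*r + 12)/(r^3 + 6*r^2 - 13*r - 42)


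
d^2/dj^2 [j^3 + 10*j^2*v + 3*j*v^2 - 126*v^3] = 6*j + 20*v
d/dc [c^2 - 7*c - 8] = 2*c - 7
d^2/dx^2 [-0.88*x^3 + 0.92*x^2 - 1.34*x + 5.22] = 1.84 - 5.28*x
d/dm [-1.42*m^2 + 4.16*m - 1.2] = 4.16 - 2.84*m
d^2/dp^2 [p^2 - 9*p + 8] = 2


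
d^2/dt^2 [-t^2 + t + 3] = -2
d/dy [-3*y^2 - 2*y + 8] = -6*y - 2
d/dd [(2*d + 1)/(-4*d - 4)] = -1/(4*(d + 1)^2)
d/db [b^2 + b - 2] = 2*b + 1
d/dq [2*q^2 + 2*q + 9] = 4*q + 2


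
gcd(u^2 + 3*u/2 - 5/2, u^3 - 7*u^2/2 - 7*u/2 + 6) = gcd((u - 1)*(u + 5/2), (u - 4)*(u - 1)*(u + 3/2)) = u - 1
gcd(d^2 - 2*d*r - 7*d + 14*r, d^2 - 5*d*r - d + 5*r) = 1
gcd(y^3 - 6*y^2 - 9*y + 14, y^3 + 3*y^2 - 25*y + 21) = y - 1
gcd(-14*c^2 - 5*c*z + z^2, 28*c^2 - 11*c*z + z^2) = -7*c + z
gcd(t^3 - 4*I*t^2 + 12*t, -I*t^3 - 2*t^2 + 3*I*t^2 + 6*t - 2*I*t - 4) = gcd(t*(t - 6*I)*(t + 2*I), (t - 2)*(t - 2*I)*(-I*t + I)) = 1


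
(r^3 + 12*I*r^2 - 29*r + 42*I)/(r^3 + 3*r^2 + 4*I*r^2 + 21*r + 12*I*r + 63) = (r^2 + 5*I*r + 6)/(r^2 + 3*r*(1 - I) - 9*I)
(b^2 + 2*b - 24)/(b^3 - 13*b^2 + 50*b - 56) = (b + 6)/(b^2 - 9*b + 14)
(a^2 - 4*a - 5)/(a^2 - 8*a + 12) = (a^2 - 4*a - 5)/(a^2 - 8*a + 12)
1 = 1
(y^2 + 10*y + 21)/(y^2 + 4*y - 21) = (y + 3)/(y - 3)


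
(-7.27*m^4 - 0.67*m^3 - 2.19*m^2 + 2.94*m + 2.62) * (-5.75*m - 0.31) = 41.8025*m^5 + 6.1062*m^4 + 12.8002*m^3 - 16.2261*m^2 - 15.9764*m - 0.8122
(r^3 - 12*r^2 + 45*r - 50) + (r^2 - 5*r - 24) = r^3 - 11*r^2 + 40*r - 74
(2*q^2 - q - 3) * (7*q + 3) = 14*q^3 - q^2 - 24*q - 9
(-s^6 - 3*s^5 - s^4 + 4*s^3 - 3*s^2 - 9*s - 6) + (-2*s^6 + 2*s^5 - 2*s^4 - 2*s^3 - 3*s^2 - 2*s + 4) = -3*s^6 - s^5 - 3*s^4 + 2*s^3 - 6*s^2 - 11*s - 2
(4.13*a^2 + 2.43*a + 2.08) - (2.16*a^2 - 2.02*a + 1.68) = 1.97*a^2 + 4.45*a + 0.4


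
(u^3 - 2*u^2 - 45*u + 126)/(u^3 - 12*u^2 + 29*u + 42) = (u^2 + 4*u - 21)/(u^2 - 6*u - 7)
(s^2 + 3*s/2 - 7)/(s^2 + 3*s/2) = (2*s^2 + 3*s - 14)/(s*(2*s + 3))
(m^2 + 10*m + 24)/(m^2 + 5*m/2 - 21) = 2*(m + 4)/(2*m - 7)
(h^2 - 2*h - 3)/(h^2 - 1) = (h - 3)/(h - 1)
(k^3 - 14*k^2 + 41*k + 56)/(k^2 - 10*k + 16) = (k^2 - 6*k - 7)/(k - 2)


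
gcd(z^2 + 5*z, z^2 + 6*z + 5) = z + 5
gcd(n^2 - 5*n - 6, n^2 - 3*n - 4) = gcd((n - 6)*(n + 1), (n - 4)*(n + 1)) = n + 1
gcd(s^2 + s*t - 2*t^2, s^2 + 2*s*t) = s + 2*t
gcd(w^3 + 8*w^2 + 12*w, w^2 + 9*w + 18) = w + 6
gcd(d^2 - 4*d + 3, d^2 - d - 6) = d - 3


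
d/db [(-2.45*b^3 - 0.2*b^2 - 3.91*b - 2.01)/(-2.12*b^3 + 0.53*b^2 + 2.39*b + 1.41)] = (-1.7225*b^4 - 28.2894*b^3 - 21.5528*b^2 + 1.5666*b - 0.7092)/(4.4944*b^6 - 2.2472*b^5 - 9.8527*b^4 - 3.445*b^3 + 7.2067*b^2 + 6.7398*b + 1.9881)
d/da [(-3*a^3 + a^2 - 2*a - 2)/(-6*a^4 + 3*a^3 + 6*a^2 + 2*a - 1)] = (-18*a^6 + 12*a^5 - 57*a^4 - 48*a^3 + 41*a^2 + 22*a + 6)/(36*a^8 - 36*a^7 - 63*a^6 + 12*a^5 + 60*a^4 + 18*a^3 - 8*a^2 - 4*a + 1)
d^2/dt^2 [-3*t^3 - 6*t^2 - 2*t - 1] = -18*t - 12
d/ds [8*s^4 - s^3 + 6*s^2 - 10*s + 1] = 32*s^3 - 3*s^2 + 12*s - 10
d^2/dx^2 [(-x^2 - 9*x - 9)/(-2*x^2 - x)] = 2*(34*x^3 + 108*x^2 + 54*x + 9)/(x^3*(8*x^3 + 12*x^2 + 6*x + 1))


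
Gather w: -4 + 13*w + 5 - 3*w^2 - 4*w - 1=-3*w^2 + 9*w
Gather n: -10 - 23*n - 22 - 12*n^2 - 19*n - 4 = -12*n^2 - 42*n - 36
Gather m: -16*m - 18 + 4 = -16*m - 14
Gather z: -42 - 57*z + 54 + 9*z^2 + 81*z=9*z^2 + 24*z + 12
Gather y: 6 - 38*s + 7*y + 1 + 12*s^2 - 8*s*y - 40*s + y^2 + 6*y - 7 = 12*s^2 - 78*s + y^2 + y*(13 - 8*s)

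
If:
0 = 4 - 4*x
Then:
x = 1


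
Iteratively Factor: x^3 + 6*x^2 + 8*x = (x + 4)*(x^2 + 2*x) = (x + 2)*(x + 4)*(x)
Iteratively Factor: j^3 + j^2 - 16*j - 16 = (j + 1)*(j^2 - 16) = (j + 1)*(j + 4)*(j - 4)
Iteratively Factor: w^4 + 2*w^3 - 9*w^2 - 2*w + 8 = (w - 2)*(w^3 + 4*w^2 - w - 4) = (w - 2)*(w - 1)*(w^2 + 5*w + 4) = (w - 2)*(w - 1)*(w + 4)*(w + 1)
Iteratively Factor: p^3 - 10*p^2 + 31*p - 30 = (p - 2)*(p^2 - 8*p + 15) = (p - 3)*(p - 2)*(p - 5)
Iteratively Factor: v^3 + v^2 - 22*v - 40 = (v + 4)*(v^2 - 3*v - 10) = (v - 5)*(v + 4)*(v + 2)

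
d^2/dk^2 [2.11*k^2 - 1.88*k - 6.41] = 4.22000000000000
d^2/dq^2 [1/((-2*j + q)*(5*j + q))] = 2*(-(2*j - q)^2 + (2*j - q)*(5*j + q) - (5*j + q)^2)/((2*j - q)^3*(5*j + q)^3)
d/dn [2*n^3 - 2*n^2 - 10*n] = 6*n^2 - 4*n - 10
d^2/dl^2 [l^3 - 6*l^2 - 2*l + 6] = 6*l - 12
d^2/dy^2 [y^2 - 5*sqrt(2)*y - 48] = 2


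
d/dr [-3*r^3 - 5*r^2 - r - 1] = -9*r^2 - 10*r - 1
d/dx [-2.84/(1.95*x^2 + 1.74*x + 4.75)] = (11.076*x + 4.9416)/(1.95*x^2 + 1.74*x + 4.75)^2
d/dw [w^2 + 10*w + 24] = 2*w + 10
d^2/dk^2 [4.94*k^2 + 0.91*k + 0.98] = 9.88000000000000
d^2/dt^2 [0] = 0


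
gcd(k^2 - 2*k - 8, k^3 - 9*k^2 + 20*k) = k - 4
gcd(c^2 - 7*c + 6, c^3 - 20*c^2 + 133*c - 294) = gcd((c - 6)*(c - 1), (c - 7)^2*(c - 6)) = c - 6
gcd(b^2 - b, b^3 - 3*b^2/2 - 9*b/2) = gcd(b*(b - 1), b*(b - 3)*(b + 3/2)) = b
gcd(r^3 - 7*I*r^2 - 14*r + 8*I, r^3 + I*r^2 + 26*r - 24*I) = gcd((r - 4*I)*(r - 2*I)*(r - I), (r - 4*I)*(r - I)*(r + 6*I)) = r^2 - 5*I*r - 4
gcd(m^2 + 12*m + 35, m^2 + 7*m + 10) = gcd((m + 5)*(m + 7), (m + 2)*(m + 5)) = m + 5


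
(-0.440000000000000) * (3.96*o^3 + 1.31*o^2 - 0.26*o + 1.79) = -1.7424*o^3 - 0.5764*o^2 + 0.1144*o - 0.7876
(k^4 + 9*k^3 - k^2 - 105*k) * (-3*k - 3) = -3*k^5 - 30*k^4 - 24*k^3 + 318*k^2 + 315*k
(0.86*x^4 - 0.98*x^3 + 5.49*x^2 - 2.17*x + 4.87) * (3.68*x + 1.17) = 3.1648*x^5 - 2.6002*x^4 + 19.0566*x^3 - 1.5623*x^2 + 15.3827*x + 5.6979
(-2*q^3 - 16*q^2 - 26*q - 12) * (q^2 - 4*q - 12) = -2*q^5 - 8*q^4 + 62*q^3 + 284*q^2 + 360*q + 144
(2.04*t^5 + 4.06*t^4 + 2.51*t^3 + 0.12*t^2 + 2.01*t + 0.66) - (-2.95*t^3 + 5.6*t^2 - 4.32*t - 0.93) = 2.04*t^5 + 4.06*t^4 + 5.46*t^3 - 5.48*t^2 + 6.33*t + 1.59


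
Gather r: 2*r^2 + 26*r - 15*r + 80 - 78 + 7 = 2*r^2 + 11*r + 9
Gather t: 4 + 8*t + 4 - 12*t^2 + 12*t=-12*t^2 + 20*t + 8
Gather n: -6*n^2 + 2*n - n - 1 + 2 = -6*n^2 + n + 1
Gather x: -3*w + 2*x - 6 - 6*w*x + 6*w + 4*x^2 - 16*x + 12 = 3*w + 4*x^2 + x*(-6*w - 14) + 6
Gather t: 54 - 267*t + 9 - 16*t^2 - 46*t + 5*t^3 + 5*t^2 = 5*t^3 - 11*t^2 - 313*t + 63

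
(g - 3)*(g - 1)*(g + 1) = g^3 - 3*g^2 - g + 3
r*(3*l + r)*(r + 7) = 3*l*r^2 + 21*l*r + r^3 + 7*r^2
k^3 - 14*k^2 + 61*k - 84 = (k - 7)*(k - 4)*(k - 3)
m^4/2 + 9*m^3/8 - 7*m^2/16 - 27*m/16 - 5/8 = (m/2 + 1)*(m - 5/4)*(m + 1/2)*(m + 1)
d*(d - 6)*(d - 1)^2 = d^4 - 8*d^3 + 13*d^2 - 6*d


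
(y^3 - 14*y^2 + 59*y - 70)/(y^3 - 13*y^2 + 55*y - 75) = (y^2 - 9*y + 14)/(y^2 - 8*y + 15)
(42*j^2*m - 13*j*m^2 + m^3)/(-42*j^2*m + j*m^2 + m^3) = (-7*j + m)/(7*j + m)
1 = 1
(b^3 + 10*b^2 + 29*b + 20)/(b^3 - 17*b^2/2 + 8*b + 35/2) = 2*(b^2 + 9*b + 20)/(2*b^2 - 19*b + 35)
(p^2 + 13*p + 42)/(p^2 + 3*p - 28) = (p + 6)/(p - 4)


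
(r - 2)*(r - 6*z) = r^2 - 6*r*z - 2*r + 12*z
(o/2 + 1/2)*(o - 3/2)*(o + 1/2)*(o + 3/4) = o^4/2 + 3*o^3/8 - 7*o^2/8 - 33*o/32 - 9/32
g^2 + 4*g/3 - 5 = (g - 5/3)*(g + 3)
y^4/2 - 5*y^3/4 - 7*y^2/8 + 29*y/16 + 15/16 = (y/2 + 1/2)*(y - 5/2)*(y - 3/2)*(y + 1/2)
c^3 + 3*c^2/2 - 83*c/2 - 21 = (c - 6)*(c + 1/2)*(c + 7)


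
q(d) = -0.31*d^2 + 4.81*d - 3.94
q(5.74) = 13.46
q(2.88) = 7.34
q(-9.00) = -72.34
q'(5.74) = 1.25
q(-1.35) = -11.00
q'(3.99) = 2.34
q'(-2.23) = 6.19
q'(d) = 4.81 - 0.62*d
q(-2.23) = -16.21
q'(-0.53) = 5.14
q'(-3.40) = 6.92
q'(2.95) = 2.98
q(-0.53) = -6.58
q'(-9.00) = 10.39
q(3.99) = 10.32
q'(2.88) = 3.02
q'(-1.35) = 5.65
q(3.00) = 7.70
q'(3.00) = 2.95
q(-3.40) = -23.88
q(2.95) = 7.55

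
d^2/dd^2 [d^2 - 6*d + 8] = 2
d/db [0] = 0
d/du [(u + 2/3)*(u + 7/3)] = 2*u + 3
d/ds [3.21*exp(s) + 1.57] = 3.21*exp(s)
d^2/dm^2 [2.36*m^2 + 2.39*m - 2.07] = 4.72000000000000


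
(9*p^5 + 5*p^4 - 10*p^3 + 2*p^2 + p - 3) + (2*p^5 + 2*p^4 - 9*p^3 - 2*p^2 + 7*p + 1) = 11*p^5 + 7*p^4 - 19*p^3 + 8*p - 2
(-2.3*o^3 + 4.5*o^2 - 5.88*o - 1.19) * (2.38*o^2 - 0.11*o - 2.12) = -5.474*o^5 + 10.963*o^4 - 9.6134*o^3 - 11.7254*o^2 + 12.5965*o + 2.5228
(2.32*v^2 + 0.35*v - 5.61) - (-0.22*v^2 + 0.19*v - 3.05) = 2.54*v^2 + 0.16*v - 2.56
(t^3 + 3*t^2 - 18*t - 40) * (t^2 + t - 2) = t^5 + 4*t^4 - 17*t^3 - 64*t^2 - 4*t + 80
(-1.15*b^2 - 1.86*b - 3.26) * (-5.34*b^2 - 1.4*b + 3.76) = 6.141*b^4 + 11.5424*b^3 + 15.6884*b^2 - 2.4296*b - 12.2576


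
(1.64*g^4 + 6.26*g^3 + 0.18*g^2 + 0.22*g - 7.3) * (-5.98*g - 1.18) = -9.8072*g^5 - 39.37*g^4 - 8.4632*g^3 - 1.528*g^2 + 43.3944*g + 8.614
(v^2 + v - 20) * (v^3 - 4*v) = v^5 + v^4 - 24*v^3 - 4*v^2 + 80*v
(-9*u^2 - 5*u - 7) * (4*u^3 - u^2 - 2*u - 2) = -36*u^5 - 11*u^4 - 5*u^3 + 35*u^2 + 24*u + 14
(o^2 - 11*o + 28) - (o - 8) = o^2 - 12*o + 36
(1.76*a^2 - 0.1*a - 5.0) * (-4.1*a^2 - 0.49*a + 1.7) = -7.216*a^4 - 0.4524*a^3 + 23.541*a^2 + 2.28*a - 8.5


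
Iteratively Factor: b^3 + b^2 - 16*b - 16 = (b + 4)*(b^2 - 3*b - 4) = (b - 4)*(b + 4)*(b + 1)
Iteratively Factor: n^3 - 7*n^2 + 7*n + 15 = (n + 1)*(n^2 - 8*n + 15) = (n - 3)*(n + 1)*(n - 5)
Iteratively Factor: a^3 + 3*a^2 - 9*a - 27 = (a + 3)*(a^2 - 9) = (a + 3)^2*(a - 3)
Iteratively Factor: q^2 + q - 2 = (q - 1)*(q + 2)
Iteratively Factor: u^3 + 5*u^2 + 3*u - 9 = (u + 3)*(u^2 + 2*u - 3) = (u - 1)*(u + 3)*(u + 3)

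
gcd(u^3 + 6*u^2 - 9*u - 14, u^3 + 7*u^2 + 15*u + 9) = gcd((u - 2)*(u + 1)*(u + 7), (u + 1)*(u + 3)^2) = u + 1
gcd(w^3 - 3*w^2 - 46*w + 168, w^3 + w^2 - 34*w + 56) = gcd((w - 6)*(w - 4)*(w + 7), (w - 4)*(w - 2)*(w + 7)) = w^2 + 3*w - 28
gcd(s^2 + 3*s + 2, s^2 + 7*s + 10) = s + 2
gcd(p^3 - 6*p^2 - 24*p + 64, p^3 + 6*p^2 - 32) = p^2 + 2*p - 8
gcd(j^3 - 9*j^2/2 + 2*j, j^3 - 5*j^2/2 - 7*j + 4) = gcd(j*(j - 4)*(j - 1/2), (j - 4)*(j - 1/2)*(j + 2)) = j^2 - 9*j/2 + 2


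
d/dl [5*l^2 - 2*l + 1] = 10*l - 2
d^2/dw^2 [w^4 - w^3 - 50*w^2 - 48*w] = 12*w^2 - 6*w - 100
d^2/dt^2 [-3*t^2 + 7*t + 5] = -6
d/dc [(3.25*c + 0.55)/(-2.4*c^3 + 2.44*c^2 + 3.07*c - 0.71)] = (15.6*c^3 - 3.97*c^2 - 2.684*c - 3.996)/(5.76*c^6 - 11.712*c^5 - 8.7824*c^4 + 18.3896*c^3 + 5.9601*c^2 - 4.3594*c + 0.5041)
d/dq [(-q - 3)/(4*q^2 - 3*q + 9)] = (-4*q^2 + 3*q + (q + 3)*(8*q - 3) - 9)/(4*q^2 - 3*q + 9)^2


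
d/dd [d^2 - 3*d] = 2*d - 3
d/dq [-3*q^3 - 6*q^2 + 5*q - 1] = -9*q^2 - 12*q + 5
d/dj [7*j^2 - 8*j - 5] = 14*j - 8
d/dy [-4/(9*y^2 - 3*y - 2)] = 12*(6*y - 1)/(-9*y^2 + 3*y + 2)^2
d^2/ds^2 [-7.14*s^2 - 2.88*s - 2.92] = -14.2800000000000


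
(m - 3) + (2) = m - 1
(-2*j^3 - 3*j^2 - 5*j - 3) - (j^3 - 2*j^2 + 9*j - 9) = -3*j^3 - j^2 - 14*j + 6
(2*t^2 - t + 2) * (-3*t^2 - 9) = -6*t^4 + 3*t^3 - 24*t^2 + 9*t - 18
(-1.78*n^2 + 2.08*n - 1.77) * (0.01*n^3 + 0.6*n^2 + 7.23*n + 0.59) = -0.0178*n^5 - 1.0472*n^4 - 11.6391*n^3 + 12.9262*n^2 - 11.5699*n - 1.0443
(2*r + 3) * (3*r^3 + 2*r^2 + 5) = 6*r^4 + 13*r^3 + 6*r^2 + 10*r + 15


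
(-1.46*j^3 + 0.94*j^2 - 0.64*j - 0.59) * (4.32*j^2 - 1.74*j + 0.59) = -6.3072*j^5 + 6.6012*j^4 - 5.2618*j^3 - 0.8806*j^2 + 0.649*j - 0.3481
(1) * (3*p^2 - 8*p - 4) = 3*p^2 - 8*p - 4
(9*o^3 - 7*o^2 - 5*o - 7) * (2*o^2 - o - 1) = 18*o^5 - 23*o^4 - 12*o^3 - 2*o^2 + 12*o + 7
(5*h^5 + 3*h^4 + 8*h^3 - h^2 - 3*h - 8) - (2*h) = 5*h^5 + 3*h^4 + 8*h^3 - h^2 - 5*h - 8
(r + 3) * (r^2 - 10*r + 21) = r^3 - 7*r^2 - 9*r + 63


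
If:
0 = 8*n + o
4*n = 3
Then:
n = 3/4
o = -6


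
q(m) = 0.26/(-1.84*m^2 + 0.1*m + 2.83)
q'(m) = 0.26*(3.68*m - 0.1)/(-1.84*m^2 + 0.1*m + 2.83)^2 = (0.9568*m - 0.026)/(-1.84*m^2 + 0.1*m + 2.83)^2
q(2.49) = -0.03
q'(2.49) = 0.03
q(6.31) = -0.00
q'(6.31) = 0.00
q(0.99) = 0.23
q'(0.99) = 0.73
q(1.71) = -0.11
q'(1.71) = 0.28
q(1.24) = 2.08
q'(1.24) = 74.49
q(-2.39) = -0.03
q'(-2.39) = -0.04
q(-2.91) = -0.02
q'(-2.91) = -0.02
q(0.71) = 0.13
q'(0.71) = 0.17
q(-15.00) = -0.00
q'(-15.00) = -0.00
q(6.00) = -0.00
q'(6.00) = 0.00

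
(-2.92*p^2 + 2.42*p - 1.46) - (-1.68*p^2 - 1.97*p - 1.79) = -1.24*p^2 + 4.39*p + 0.33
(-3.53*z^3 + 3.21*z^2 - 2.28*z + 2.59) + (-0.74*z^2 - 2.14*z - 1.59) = -3.53*z^3 + 2.47*z^2 - 4.42*z + 1.0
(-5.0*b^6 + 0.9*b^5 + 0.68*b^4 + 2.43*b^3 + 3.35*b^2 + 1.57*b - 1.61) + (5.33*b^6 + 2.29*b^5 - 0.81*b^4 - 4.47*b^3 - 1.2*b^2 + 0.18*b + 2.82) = 0.33*b^6 + 3.19*b^5 - 0.13*b^4 - 2.04*b^3 + 2.15*b^2 + 1.75*b + 1.21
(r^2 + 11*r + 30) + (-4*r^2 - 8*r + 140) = -3*r^2 + 3*r + 170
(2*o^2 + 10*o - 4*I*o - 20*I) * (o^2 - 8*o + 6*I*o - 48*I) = 2*o^4 - 6*o^3 + 8*I*o^3 - 56*o^2 - 24*I*o^2 - 72*o - 320*I*o - 960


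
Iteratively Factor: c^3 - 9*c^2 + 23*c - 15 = (c - 1)*(c^2 - 8*c + 15) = (c - 5)*(c - 1)*(c - 3)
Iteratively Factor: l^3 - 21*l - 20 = (l - 5)*(l^2 + 5*l + 4) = (l - 5)*(l + 4)*(l + 1)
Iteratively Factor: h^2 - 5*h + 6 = (h - 2)*(h - 3)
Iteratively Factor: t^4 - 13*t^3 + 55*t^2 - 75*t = (t)*(t^3 - 13*t^2 + 55*t - 75) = t*(t - 5)*(t^2 - 8*t + 15) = t*(t - 5)*(t - 3)*(t - 5)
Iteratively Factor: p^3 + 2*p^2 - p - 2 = (p + 1)*(p^2 + p - 2) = (p - 1)*(p + 1)*(p + 2)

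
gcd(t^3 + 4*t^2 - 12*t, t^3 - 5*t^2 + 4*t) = t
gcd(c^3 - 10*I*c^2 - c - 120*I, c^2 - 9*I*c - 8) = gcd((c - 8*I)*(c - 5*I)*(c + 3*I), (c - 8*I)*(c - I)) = c - 8*I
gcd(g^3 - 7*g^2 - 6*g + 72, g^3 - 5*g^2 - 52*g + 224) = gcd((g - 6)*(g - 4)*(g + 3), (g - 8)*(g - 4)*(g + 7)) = g - 4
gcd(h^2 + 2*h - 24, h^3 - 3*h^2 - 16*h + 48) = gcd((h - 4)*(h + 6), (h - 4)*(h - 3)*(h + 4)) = h - 4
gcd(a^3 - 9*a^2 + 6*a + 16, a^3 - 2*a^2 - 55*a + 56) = a - 8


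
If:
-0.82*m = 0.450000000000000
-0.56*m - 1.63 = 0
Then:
No Solution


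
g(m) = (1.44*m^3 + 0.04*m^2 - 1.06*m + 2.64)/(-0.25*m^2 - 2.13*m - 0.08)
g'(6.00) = -3.77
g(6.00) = -14.12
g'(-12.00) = 27.33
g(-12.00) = 234.52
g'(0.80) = 0.80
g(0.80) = -1.31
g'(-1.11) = 2.88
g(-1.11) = 0.96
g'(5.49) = -3.62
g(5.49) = -12.24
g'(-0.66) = 4.21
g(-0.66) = 2.42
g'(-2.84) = 7.26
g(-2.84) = -6.83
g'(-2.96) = 7.81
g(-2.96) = -7.74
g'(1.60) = -1.26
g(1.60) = -1.68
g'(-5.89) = 55.20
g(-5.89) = -74.87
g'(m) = (0.5*m + 2.13)*(1.44*m^3 + 0.04*m^2 - 1.06*m + 2.64)/(-0.25*m^2 - 2.13*m - 0.08)^2 + (4.32*m^2 + 0.08*m - 1.06)/(-0.25*m^2 - 2.13*m - 0.08) = (-0.36*m^4 - 6.1344*m^3 - 0.6958*m^2 + 1.3136*m + 5.708)/(0.0625*m^4 + 1.065*m^3 + 4.5769*m^2 + 0.3408*m + 0.0064)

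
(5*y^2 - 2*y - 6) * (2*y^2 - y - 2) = 10*y^4 - 9*y^3 - 20*y^2 + 10*y + 12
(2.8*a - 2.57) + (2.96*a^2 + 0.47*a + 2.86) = 2.96*a^2 + 3.27*a + 0.29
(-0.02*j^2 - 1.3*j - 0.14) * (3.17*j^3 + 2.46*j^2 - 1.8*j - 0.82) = -0.0634*j^5 - 4.1702*j^4 - 3.6058*j^3 + 2.012*j^2 + 1.318*j + 0.1148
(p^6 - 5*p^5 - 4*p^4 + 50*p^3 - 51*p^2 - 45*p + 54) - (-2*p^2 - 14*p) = p^6 - 5*p^5 - 4*p^4 + 50*p^3 - 49*p^2 - 31*p + 54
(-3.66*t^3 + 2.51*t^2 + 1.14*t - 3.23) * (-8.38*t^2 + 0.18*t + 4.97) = 30.6708*t^5 - 21.6926*t^4 - 27.2916*t^3 + 39.7473*t^2 + 5.0844*t - 16.0531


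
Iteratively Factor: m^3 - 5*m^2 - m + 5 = (m - 5)*(m^2 - 1) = (m - 5)*(m + 1)*(m - 1)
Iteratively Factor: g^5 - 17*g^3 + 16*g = (g - 4)*(g^4 + 4*g^3 - g^2 - 4*g) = (g - 4)*(g + 4)*(g^3 - g) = (g - 4)*(g + 1)*(g + 4)*(g^2 - g) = (g - 4)*(g - 1)*(g + 1)*(g + 4)*(g)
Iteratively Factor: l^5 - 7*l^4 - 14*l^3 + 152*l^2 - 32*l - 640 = (l - 4)*(l^4 - 3*l^3 - 26*l^2 + 48*l + 160) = (l - 4)^2*(l^3 + l^2 - 22*l - 40) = (l - 5)*(l - 4)^2*(l^2 + 6*l + 8) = (l - 5)*(l - 4)^2*(l + 4)*(l + 2)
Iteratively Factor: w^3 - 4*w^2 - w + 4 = (w - 1)*(w^2 - 3*w - 4) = (w - 1)*(w + 1)*(w - 4)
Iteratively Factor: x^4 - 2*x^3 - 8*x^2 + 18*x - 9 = (x - 3)*(x^3 + x^2 - 5*x + 3) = (x - 3)*(x - 1)*(x^2 + 2*x - 3) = (x - 3)*(x - 1)^2*(x + 3)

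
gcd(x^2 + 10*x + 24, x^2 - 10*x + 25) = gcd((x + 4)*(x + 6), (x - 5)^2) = 1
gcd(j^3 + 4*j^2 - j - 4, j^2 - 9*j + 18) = 1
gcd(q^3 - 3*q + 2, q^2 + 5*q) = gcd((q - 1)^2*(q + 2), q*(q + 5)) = 1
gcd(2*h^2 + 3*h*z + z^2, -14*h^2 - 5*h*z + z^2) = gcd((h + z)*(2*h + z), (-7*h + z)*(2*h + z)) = 2*h + z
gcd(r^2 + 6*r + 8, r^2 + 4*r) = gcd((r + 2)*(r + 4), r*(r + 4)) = r + 4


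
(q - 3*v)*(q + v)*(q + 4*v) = q^3 + 2*q^2*v - 11*q*v^2 - 12*v^3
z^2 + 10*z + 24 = (z + 4)*(z + 6)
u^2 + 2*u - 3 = (u - 1)*(u + 3)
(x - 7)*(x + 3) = x^2 - 4*x - 21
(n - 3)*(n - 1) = n^2 - 4*n + 3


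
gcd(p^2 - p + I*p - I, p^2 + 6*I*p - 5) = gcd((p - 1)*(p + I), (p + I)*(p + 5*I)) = p + I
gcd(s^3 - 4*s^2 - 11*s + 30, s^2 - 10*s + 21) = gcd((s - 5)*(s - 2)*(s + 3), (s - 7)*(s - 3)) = 1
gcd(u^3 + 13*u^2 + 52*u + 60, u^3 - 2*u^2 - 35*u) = u + 5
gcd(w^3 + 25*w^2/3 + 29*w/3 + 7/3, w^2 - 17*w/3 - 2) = w + 1/3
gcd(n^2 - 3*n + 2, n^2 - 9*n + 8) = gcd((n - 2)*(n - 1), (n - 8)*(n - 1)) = n - 1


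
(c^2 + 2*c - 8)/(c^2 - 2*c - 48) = (-c^2 - 2*c + 8)/(-c^2 + 2*c + 48)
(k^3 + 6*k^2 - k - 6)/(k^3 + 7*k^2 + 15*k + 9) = (k^2 + 5*k - 6)/(k^2 + 6*k + 9)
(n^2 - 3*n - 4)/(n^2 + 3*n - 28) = (n + 1)/(n + 7)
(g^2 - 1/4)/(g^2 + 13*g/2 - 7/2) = (g + 1/2)/(g + 7)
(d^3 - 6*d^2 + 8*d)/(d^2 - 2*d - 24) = d*(-d^2 + 6*d - 8)/(-d^2 + 2*d + 24)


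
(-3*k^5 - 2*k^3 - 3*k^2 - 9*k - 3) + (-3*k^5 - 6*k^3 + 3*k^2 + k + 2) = -6*k^5 - 8*k^3 - 8*k - 1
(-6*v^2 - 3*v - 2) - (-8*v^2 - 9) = 2*v^2 - 3*v + 7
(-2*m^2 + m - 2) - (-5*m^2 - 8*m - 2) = 3*m^2 + 9*m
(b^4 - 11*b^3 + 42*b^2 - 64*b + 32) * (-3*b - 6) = -3*b^5 + 27*b^4 - 60*b^3 - 60*b^2 + 288*b - 192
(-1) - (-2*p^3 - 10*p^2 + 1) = 2*p^3 + 10*p^2 - 2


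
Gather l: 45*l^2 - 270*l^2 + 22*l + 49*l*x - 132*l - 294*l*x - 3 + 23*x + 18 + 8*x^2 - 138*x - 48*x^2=-225*l^2 + l*(-245*x - 110) - 40*x^2 - 115*x + 15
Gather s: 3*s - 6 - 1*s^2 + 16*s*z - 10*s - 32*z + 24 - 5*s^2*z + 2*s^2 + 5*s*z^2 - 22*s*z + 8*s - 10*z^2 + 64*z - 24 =s^2*(1 - 5*z) + s*(5*z^2 - 6*z + 1) - 10*z^2 + 32*z - 6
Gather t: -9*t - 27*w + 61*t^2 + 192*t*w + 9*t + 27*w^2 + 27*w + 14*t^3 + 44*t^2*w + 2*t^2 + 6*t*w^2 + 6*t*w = 14*t^3 + t^2*(44*w + 63) + t*(6*w^2 + 198*w) + 27*w^2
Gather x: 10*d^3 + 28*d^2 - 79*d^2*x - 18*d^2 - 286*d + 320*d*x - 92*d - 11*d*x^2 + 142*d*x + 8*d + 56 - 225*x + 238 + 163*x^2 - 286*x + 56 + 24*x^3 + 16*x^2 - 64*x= 10*d^3 + 10*d^2 - 370*d + 24*x^3 + x^2*(179 - 11*d) + x*(-79*d^2 + 462*d - 575) + 350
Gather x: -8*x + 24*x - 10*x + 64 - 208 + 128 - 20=6*x - 36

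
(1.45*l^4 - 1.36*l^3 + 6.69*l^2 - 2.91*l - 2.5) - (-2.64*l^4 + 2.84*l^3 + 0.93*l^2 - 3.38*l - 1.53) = 4.09*l^4 - 4.2*l^3 + 5.76*l^2 + 0.47*l - 0.97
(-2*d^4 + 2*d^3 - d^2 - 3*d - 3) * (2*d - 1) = -4*d^5 + 6*d^4 - 4*d^3 - 5*d^2 - 3*d + 3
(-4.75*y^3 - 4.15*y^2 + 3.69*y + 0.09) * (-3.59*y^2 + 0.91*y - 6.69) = 17.0525*y^5 + 10.576*y^4 + 14.7539*y^3 + 30.7983*y^2 - 24.6042*y - 0.6021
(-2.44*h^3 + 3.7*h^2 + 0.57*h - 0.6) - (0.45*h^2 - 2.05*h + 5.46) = -2.44*h^3 + 3.25*h^2 + 2.62*h - 6.06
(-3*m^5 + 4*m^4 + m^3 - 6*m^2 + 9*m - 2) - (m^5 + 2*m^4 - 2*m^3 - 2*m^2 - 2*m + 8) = -4*m^5 + 2*m^4 + 3*m^3 - 4*m^2 + 11*m - 10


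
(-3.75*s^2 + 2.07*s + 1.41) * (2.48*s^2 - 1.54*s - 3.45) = -9.3*s^4 + 10.9086*s^3 + 13.2465*s^2 - 9.3129*s - 4.8645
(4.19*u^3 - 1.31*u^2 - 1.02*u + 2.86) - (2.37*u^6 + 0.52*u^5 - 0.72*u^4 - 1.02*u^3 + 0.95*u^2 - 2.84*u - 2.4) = -2.37*u^6 - 0.52*u^5 + 0.72*u^4 + 5.21*u^3 - 2.26*u^2 + 1.82*u + 5.26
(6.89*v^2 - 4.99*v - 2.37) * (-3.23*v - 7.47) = -22.2547*v^3 - 35.3506*v^2 + 44.9304*v + 17.7039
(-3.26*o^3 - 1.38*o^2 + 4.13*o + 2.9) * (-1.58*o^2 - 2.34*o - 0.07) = 5.1508*o^5 + 9.8088*o^4 - 3.068*o^3 - 14.1496*o^2 - 7.0751*o - 0.203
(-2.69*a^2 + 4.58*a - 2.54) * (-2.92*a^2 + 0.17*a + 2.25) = 7.8548*a^4 - 13.8309*a^3 + 2.1429*a^2 + 9.8732*a - 5.715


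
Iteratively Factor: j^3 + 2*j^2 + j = (j + 1)*(j^2 + j) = j*(j + 1)*(j + 1)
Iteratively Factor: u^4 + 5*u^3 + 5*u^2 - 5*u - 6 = (u + 1)*(u^3 + 4*u^2 + u - 6) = (u + 1)*(u + 2)*(u^2 + 2*u - 3) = (u + 1)*(u + 2)*(u + 3)*(u - 1)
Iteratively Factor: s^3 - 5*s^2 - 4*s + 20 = (s - 5)*(s^2 - 4) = (s - 5)*(s - 2)*(s + 2)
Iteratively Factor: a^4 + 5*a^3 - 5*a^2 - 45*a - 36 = (a + 3)*(a^3 + 2*a^2 - 11*a - 12) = (a + 1)*(a + 3)*(a^2 + a - 12) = (a - 3)*(a + 1)*(a + 3)*(a + 4)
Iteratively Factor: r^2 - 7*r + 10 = (r - 2)*(r - 5)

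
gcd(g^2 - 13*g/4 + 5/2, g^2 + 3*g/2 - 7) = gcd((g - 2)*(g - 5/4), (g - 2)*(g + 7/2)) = g - 2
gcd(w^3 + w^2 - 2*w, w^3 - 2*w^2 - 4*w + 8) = w + 2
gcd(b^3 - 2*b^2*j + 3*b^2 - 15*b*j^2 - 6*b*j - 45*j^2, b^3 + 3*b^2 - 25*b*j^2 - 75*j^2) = b^2 - 5*b*j + 3*b - 15*j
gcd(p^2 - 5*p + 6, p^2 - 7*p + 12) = p - 3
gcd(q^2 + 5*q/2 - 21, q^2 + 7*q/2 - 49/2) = q - 7/2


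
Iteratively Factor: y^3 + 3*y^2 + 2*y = (y)*(y^2 + 3*y + 2) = y*(y + 2)*(y + 1)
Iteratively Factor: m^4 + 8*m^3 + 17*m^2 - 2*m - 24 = (m + 2)*(m^3 + 6*m^2 + 5*m - 12) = (m - 1)*(m + 2)*(m^2 + 7*m + 12) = (m - 1)*(m + 2)*(m + 4)*(m + 3)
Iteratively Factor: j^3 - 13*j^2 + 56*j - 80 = (j - 4)*(j^2 - 9*j + 20) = (j - 4)^2*(j - 5)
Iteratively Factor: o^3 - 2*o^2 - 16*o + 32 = (o - 4)*(o^2 + 2*o - 8) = (o - 4)*(o - 2)*(o + 4)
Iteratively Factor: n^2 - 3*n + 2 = (n - 1)*(n - 2)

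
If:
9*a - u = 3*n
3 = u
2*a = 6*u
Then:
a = 9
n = 26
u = 3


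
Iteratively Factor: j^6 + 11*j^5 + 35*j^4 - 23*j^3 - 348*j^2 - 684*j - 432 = (j + 3)*(j^5 + 8*j^4 + 11*j^3 - 56*j^2 - 180*j - 144) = (j + 2)*(j + 3)*(j^4 + 6*j^3 - j^2 - 54*j - 72) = (j + 2)^2*(j + 3)*(j^3 + 4*j^2 - 9*j - 36) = (j - 3)*(j + 2)^2*(j + 3)*(j^2 + 7*j + 12) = (j - 3)*(j + 2)^2*(j + 3)*(j + 4)*(j + 3)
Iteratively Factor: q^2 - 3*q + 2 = (q - 2)*(q - 1)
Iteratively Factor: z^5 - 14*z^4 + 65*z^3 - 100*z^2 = (z)*(z^4 - 14*z^3 + 65*z^2 - 100*z) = z*(z - 5)*(z^3 - 9*z^2 + 20*z) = z^2*(z - 5)*(z^2 - 9*z + 20) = z^2*(z - 5)*(z - 4)*(z - 5)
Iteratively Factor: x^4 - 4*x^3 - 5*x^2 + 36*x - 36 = (x - 2)*(x^3 - 2*x^2 - 9*x + 18) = (x - 3)*(x - 2)*(x^2 + x - 6) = (x - 3)*(x - 2)*(x + 3)*(x - 2)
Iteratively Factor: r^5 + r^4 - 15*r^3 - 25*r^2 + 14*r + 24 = (r - 1)*(r^4 + 2*r^3 - 13*r^2 - 38*r - 24) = (r - 1)*(r + 3)*(r^3 - r^2 - 10*r - 8) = (r - 1)*(r + 1)*(r + 3)*(r^2 - 2*r - 8) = (r - 4)*(r - 1)*(r + 1)*(r + 3)*(r + 2)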